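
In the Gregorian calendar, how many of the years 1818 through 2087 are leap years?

Multiples of 4 in [1818,2087]: 67.
Of those, multiples of 100: 2 (not leap unless ÷400).
Multiples of 400: 1.
Leap years = 67 − 2 + 1 = 66.

66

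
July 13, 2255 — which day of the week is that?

Doomsday rule: the anchor day for the 2200s is Friday. For year 55: 55÷12 = 4 r 7, and 7÷4 = 1, so 4+7+1 = 12.
Friday + 12 ≡ Wednesday — that's 2255's doomsday.
In July the doomsday date is Jul 11.
Jul 13 is 2 days after Jul 11; 2 mod 7 = 2, so Wednesday + 2 = Friday.

Friday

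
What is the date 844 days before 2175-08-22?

−365 (one year) → Aug 22, 2174 (479 left).
−365 (one year) → Aug 22, 2173 (114 left).
−22 → Jul 31, 2173 (end of Jul, 31 days; 92 left).
−31 → Jun 30, 2173 (end of Jun, 30 days; 61 left).
−30 → May 31, 2173 (end of May, 31 days; 31 left).
−31 → Apr 30, 2173 (end of Apr, 30 days; 0 left).

April 30, 2173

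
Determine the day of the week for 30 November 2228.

Sunday

Doomsday rule: the anchor day for the 2200s is Friday. For year 28: 28÷12 = 2 r 4, and 4÷4 = 1, so 2+4+1 = 7.
Friday + 7 ≡ Friday — that's 2228's doomsday.
In November the doomsday date is Nov 7.
Nov 30 is 23 days after Nov 7; 23 mod 7 = 2, so Friday + 2 = Sunday.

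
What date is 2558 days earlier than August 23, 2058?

−365 (one year) → Aug 23, 2057 (2193 left).
−365 (one year) → Aug 23, 2056 (1828 left).
−366 (one year; includes Feb 29, 2056) → Aug 23, 2055 (1462 left).
−365 (one year) → Aug 23, 2054 (1097 left).
−365 (one year) → Aug 23, 2053 (732 left).
−365 (one year) → Aug 23, 2052 (367 left).
−23 → Jul 31, 2052 (end of Jul, 31 days; 344 left).
−31 → Jun 30, 2052 (end of Jun, 30 days; 313 left).
−30 → May 31, 2052 (end of May, 31 days; 283 left).
−31 → Apr 30, 2052 (end of Apr, 30 days; 252 left).
−30 → Mar 31, 2052 (end of Mar, 31 days; 222 left).
−31 → Feb 29, 2052 (end of Feb, 29 days; 191 left).
−29 → Jan 31, 2052 (end of Jan, 31 days; 162 left).
−31 → Dec 31, 2051 (end of Dec, 31 days; 131 left).
−31 → Nov 30, 2051 (end of Nov, 30 days; 100 left).
−30 → Oct 31, 2051 (end of Oct, 31 days; 70 left).
−31 → Sep 30, 2051 (end of Sep, 30 days; 39 left).
−30 → Aug 31, 2051 (end of Aug, 31 days; 9 left).
−9 → Aug 22, 2051.

August 22, 2051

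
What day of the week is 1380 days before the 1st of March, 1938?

First find the weekday of Mar 1, 1938. Doomsday rule: the anchor day for the 1900s is Wednesday. For year 38: 38÷12 = 3 r 2, and 2÷4 = 0, so 3+2+0 = 5.
Wednesday + 5 ≡ Monday — that's 1938's doomsday.
In March the doomsday date is Mar 14.
Mar 1 is 13 days before Mar 14; 13 mod 7 = 6, so Monday − 6 = Tuesday.
1380 mod 7 = 1, so 1380 days before a Tuesday is Tuesday − 1 = Monday.

Monday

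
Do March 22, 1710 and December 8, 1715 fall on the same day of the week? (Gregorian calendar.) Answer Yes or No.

No

From Mar 22, 1710 to Dec 8, 1715 is 2087 days.
2087 mod 7 = 1, so they are different weekdays.
(Mar 22, 1710 is a Saturday; Dec 8, 1715 is a Sunday.)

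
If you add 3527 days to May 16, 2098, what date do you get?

+365 (one year) → May 16, 2099 (3162 left).
+365 (one year) → May 16, 2100 (2797 left).
+365 (one year) → May 16, 2101 (2432 left).
+365 (one year) → May 16, 2102 (2067 left).
+365 (one year) → May 16, 2103 (1702 left).
+366 (one year; includes Feb 29, 2104) → May 16, 2104 (1336 left).
+365 (one year) → May 16, 2105 (971 left).
+365 (one year) → May 16, 2106 (606 left).
+365 (one year) → May 16, 2107 (241 left).
May has 31 days: +16 → Jun 1, 2107 (225 left).
Jun has 30 days: +30 → Jul 1, 2107 (195 left).
Jul has 31 days: +31 → Aug 1, 2107 (164 left).
Aug has 31 days: +31 → Sep 1, 2107 (133 left).
Sep has 30 days: +30 → Oct 1, 2107 (103 left).
Oct has 31 days: +31 → Nov 1, 2107 (72 left).
Nov has 30 days: +30 → Dec 1, 2107 (42 left).
Dec has 31 days: +31 → Jan 1, 2108 (11 left).
+11 → Jan 12, 2108.

January 12, 2108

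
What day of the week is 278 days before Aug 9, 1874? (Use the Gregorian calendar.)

Tuesday

First find the weekday of Aug 9, 1874. Doomsday rule: the anchor day for the 1800s is Friday. For year 74: 74÷12 = 6 r 2, and 2÷4 = 0, so 6+2+0 = 8.
Friday + 8 ≡ Saturday — that's 1874's doomsday.
In August the doomsday date is Aug 8.
Aug 9 is 1 day after Aug 8; 1 mod 7 = 1, so Saturday + 1 = Sunday.
278 mod 7 = 5, so 278 days before a Sunday is Sunday − 5 = Tuesday.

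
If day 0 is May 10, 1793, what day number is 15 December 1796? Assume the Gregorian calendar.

May 10, 1793 → May 10, 1794: 365 days.
May 10, 1794 → May 10, 1795: 365 days.
May 10, 1795 → May 10, 1796: 366 days (Feb 29, 1796 is in that span).
May 10, 1796 → Jun 10, 1796: 31 days (May has 31).
Jun 10, 1796 → Jul 10, 1796: 30 days (June has 30).
Jul 10, 1796 → Aug 10, 1796: 31 days (July has 31).
Aug 10, 1796 → Sep 10, 1796: 31 days (August has 31).
Sep 10, 1796 → Oct 10, 1796: 30 days (September has 30).
Oct 10, 1796 → Nov 10, 1796: 31 days (October has 31).
Nov 10, 1796 → Dec 10, 1796: 30 days (November has 30).
Dec 10, 1796 → Dec 15, 1796: 5 days.
Total: 1315 days.

1315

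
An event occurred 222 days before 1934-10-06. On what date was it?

−6 → Sep 30, 1934 (end of Sep, 30 days; 216 left).
−30 → Aug 31, 1934 (end of Aug, 31 days; 186 left).
−31 → Jul 31, 1934 (end of Jul, 31 days; 155 left).
−31 → Jun 30, 1934 (end of Jun, 30 days; 124 left).
−30 → May 31, 1934 (end of May, 31 days; 94 left).
−31 → Apr 30, 1934 (end of Apr, 30 days; 63 left).
−30 → Mar 31, 1934 (end of Mar, 31 days; 33 left).
−31 → Feb 28, 1934 (end of Feb, 28 days; 2 left).
−2 → Feb 26, 1934.

February 26, 1934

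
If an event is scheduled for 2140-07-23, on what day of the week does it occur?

Doomsday rule: the anchor day for the 2100s is Sunday. For year 40: 40÷12 = 3 r 4, and 4÷4 = 1, so 3+4+1 = 8.
Sunday + 8 ≡ Monday — that's 2140's doomsday.
In July the doomsday date is Jul 11.
Jul 23 is 12 days after Jul 11; 12 mod 7 = 5, so Monday + 5 = Saturday.

Saturday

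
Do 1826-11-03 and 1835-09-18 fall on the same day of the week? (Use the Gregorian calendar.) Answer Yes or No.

From Nov 3, 1826 to Sep 18, 1835 is 3241 days.
3241 mod 7 = 0, so they are the same weekday.
(Nov 3, 1826 is a Friday; Sep 18, 1835 is a Friday.)

Yes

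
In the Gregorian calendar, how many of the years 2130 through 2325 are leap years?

47

Multiples of 4 in [2130,2325]: 49.
Of those, multiples of 100: 2 (not leap unless ÷400).
Multiples of 400: 0.
Leap years = 49 − 2 + 0 = 47.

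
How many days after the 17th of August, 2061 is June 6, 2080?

6868

Aug 17, 2061 → Aug 17, 2062: 365 days.
Aug 17, 2062 → Aug 17, 2063: 365 days.
Aug 17, 2063 → Aug 17, 2064: 366 days (Feb 29, 2064 is in that span).
Aug 17, 2064 → Aug 17, 2065: 365 days.
Aug 17, 2065 → Aug 17, 2066: 365 days.
Aug 17, 2066 → Aug 17, 2067: 365 days.
Aug 17, 2067 → Aug 17, 2068: 366 days (Feb 29, 2068 is in that span).
Aug 17, 2068 → Aug 17, 2069: 365 days.
Aug 17, 2069 → Aug 17, 2070: 365 days.
Aug 17, 2070 → Aug 17, 2071: 365 days.
Aug 17, 2071 → Aug 17, 2072: 366 days (Feb 29, 2072 is in that span).
Aug 17, 2072 → Aug 17, 2073: 365 days.
Aug 17, 2073 → Aug 17, 2074: 365 days.
Aug 17, 2074 → Aug 17, 2075: 365 days.
Aug 17, 2075 → Aug 17, 2076: 366 days (Feb 29, 2076 is in that span).
Aug 17, 2076 → Aug 17, 2077: 365 days.
Aug 17, 2077 → Aug 17, 2078: 365 days.
Aug 17, 2078 → Aug 17, 2079: 365 days.
Aug 17, 2079 → Sep 17, 2079: 31 days (August has 31).
Sep 17, 2079 → Oct 17, 2079: 30 days (September has 30).
Oct 17, 2079 → Nov 17, 2079: 31 days (October has 31).
Nov 17, 2079 → Dec 17, 2079: 30 days (November has 30).
Dec 17, 2079 → Jan 17, 2080: 31 days (December has 31).
Jan 17, 2080 → Feb 17, 2080: 31 days (January has 31).
Feb 17, 2080 → Mar 17, 2080: 29 days (February has 29).
Mar 17, 2080 → Apr 17, 2080: 31 days (March has 31).
Apr 17, 2080 → May 17, 2080: 30 days (April has 30).
May 17, 2080 → Jun 6, 2080: 20 days.
Total: 6868 days.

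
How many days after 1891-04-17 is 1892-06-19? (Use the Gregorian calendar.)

Apr 17, 1891 → Apr 17, 1892: 366 days (Feb 29, 1892 is in that span).
Apr 17, 1892 → May 17, 1892: 30 days (April has 30).
May 17, 1892 → Jun 17, 1892: 31 days (May has 31).
Jun 17, 1892 → Jun 19, 1892: 2 days.
Total: 429 days.

429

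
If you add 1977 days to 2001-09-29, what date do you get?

February 27, 2007

+365 (one year) → Sep 29, 2002 (1612 left).
+365 (one year) → Sep 29, 2003 (1247 left).
+366 (one year; includes Feb 29, 2004) → Sep 29, 2004 (881 left).
+365 (one year) → Sep 29, 2005 (516 left).
+365 (one year) → Sep 29, 2006 (151 left).
Sep has 30 days: +2 → Oct 1, 2006 (149 left).
Oct has 31 days: +31 → Nov 1, 2006 (118 left).
Nov has 30 days: +30 → Dec 1, 2006 (88 left).
Dec has 31 days: +31 → Jan 1, 2007 (57 left).
Jan has 31 days: +31 → Feb 1, 2007 (26 left).
+26 → Feb 27, 2007.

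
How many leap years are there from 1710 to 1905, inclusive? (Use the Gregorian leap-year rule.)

Multiples of 4 in [1710,1905]: 49.
Of those, multiples of 100: 2 (not leap unless ÷400).
Multiples of 400: 0.
Leap years = 49 − 2 + 0 = 47.

47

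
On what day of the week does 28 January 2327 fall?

Friday

Doomsday rule: the anchor day for the 2300s is Wednesday. For year 27: 27÷12 = 2 r 3, and 3÷4 = 0, so 2+3+0 = 5.
Wednesday + 5 ≡ Monday — that's 2327's doomsday.
In January the doomsday date is Jan 3 (2327 is not a leap year).
Jan 28 is 25 days after Jan 3; 25 mod 7 = 4, so Monday + 4 = Friday.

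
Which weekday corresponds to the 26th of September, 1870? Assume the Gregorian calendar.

Monday

Doomsday rule: the anchor day for the 1800s is Friday. For year 70: 70÷12 = 5 r 10, and 10÷4 = 2, so 5+10+2 = 17.
Friday + 17 ≡ Monday — that's 1870's doomsday.
In September the doomsday date is Sep 5.
Sep 26 is 21 days after Sep 5; 21 mod 7 = 0, so Monday + 0 = Monday.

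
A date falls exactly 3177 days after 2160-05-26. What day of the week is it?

Sunday

May 26, 2160 is a Monday.
3177 mod 7 = 6, so 3177 days after a Monday is Monday + 6 = Sunday.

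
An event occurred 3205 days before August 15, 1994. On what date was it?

November 5, 1985

−365 (one year) → Aug 15, 1993 (2840 left).
−365 (one year) → Aug 15, 1992 (2475 left).
−366 (one year; includes Feb 29, 1992) → Aug 15, 1991 (2109 left).
−365 (one year) → Aug 15, 1990 (1744 left).
−365 (one year) → Aug 15, 1989 (1379 left).
−365 (one year) → Aug 15, 1988 (1014 left).
−366 (one year; includes Feb 29, 1988) → Aug 15, 1987 (648 left).
−365 (one year) → Aug 15, 1986 (283 left).
−15 → Jul 31, 1986 (end of Jul, 31 days; 268 left).
−31 → Jun 30, 1986 (end of Jun, 30 days; 237 left).
−30 → May 31, 1986 (end of May, 31 days; 207 left).
−31 → Apr 30, 1986 (end of Apr, 30 days; 176 left).
−30 → Mar 31, 1986 (end of Mar, 31 days; 146 left).
−31 → Feb 28, 1986 (end of Feb, 28 days; 115 left).
−28 → Jan 31, 1986 (end of Jan, 31 days; 87 left).
−31 → Dec 31, 1985 (end of Dec, 31 days; 56 left).
−31 → Nov 30, 1985 (end of Nov, 30 days; 25 left).
−25 → Nov 5, 1985.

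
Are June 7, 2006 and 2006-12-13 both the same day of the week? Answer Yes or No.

Yes

From Jun 7, 2006 to Dec 13, 2006 is 189 days.
189 mod 7 = 0, so they are the same weekday.
(Jun 7, 2006 is a Wednesday; Dec 13, 2006 is a Wednesday.)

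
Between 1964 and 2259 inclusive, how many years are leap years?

72

Multiples of 4 in [1964,2259]: 74.
Of those, multiples of 100: 3 (not leap unless ÷400).
Multiples of 400: 1.
Leap years = 74 − 3 + 1 = 72.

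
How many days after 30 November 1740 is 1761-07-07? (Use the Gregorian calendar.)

7524

Nov 30, 1740 → Nov 30, 1741: 365 days.
Nov 30, 1741 → Nov 30, 1742: 365 days.
Nov 30, 1742 → Nov 30, 1743: 365 days.
Nov 30, 1743 → Nov 30, 1744: 366 days (Feb 29, 1744 is in that span).
Nov 30, 1744 → Nov 30, 1745: 365 days.
Nov 30, 1745 → Nov 30, 1746: 365 days.
Nov 30, 1746 → Nov 30, 1747: 365 days.
Nov 30, 1747 → Nov 30, 1748: 366 days (Feb 29, 1748 is in that span).
Nov 30, 1748 → Nov 30, 1749: 365 days.
Nov 30, 1749 → Nov 30, 1750: 365 days.
Nov 30, 1750 → Nov 30, 1751: 365 days.
Nov 30, 1751 → Nov 30, 1752: 366 days (Feb 29, 1752 is in that span).
Nov 30, 1752 → Nov 30, 1753: 365 days.
Nov 30, 1753 → Nov 30, 1754: 365 days.
Nov 30, 1754 → Nov 30, 1755: 365 days.
Nov 30, 1755 → Nov 30, 1756: 366 days (Feb 29, 1756 is in that span).
Nov 30, 1756 → Nov 30, 1757: 365 days.
Nov 30, 1757 → Nov 30, 1758: 365 days.
Nov 30, 1758 → Nov 30, 1759: 365 days.
Nov 30, 1759 → Nov 30, 1760: 366 days (Feb 29, 1760 is in that span).
Nov 30, 1760 → Dec 30, 1760: 30 days (November has 30).
Dec 30, 1760 → Jan 30, 1761: 31 days (December has 31).
Jan 30, 1761 → Feb 28, 1761: 29 days (January has 31).
Feb 28, 1761 → Mar 28, 1761: 28 days (February has 28).
Mar 28, 1761 → Apr 28, 1761: 31 days (March has 31).
Apr 28, 1761 → May 28, 1761: 30 days (April has 30).
May 28, 1761 → Jun 28, 1761: 31 days (May has 31).
Jun 28, 1761 → Jul 7, 1761: 9 days.
Total: 7524 days.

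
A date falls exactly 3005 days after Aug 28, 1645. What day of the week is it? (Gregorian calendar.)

Wednesday

Aug 28, 1645 is a Monday.
3005 mod 7 = 2, so 3005 days after a Monday is Monday + 2 = Wednesday.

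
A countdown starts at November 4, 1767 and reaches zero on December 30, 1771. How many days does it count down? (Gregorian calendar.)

Nov 4, 1767 → Nov 4, 1768: 366 days (Feb 29, 1768 is in that span).
Nov 4, 1768 → Nov 4, 1769: 365 days.
Nov 4, 1769 → Nov 4, 1770: 365 days.
Nov 4, 1770 → Nov 4, 1771: 365 days.
Nov 4, 1771 → Dec 4, 1771: 30 days (November has 30).
Dec 4, 1771 → Dec 30, 1771: 26 days.
Total: 1517 days.

1517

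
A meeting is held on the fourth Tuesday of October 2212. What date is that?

October 1, 2212 is a Thursday.
The first Tuesday is therefore October 6 (5 days later).
The fourth Tuesday is 6 + 3×7 = October 27.

October 27, 2212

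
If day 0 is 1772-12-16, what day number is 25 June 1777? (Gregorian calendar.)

1652

Dec 16, 1772 → Dec 16, 1773: 365 days.
Dec 16, 1773 → Dec 16, 1774: 365 days.
Dec 16, 1774 → Dec 16, 1775: 365 days.
Dec 16, 1775 → Dec 16, 1776: 366 days (Feb 29, 1776 is in that span).
Dec 16, 1776 → Jan 16, 1777: 31 days (December has 31).
Jan 16, 1777 → Feb 16, 1777: 31 days (January has 31).
Feb 16, 1777 → Mar 16, 1777: 28 days (February has 28).
Mar 16, 1777 → Apr 16, 1777: 31 days (March has 31).
Apr 16, 1777 → May 16, 1777: 30 days (April has 30).
May 16, 1777 → Jun 16, 1777: 31 days (May has 31).
Jun 16, 1777 → Jun 25, 1777: 9 days.
Total: 1652 days.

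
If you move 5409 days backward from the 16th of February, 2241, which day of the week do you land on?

Feb 16, 2241 is a Tuesday.
5409 mod 7 = 5, so 5409 days before a Tuesday is Tuesday − 5 = Thursday.

Thursday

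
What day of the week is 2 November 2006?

Thursday

Doomsday rule: the anchor day for the 2000s is Tuesday. For year 06: 6÷12 = 0 r 6, and 6÷4 = 1, so 0+6+1 = 7.
Tuesday + 7 ≡ Tuesday — that's 2006's doomsday.
In November the doomsday date is Nov 7.
Nov 2 is 5 days before Nov 7; 5 mod 7 = 5, so Tuesday − 5 = Thursday.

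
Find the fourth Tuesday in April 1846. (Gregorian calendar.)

April 28, 1846

April 1, 1846 is a Wednesday.
The first Tuesday is therefore April 7 (6 days later).
The fourth Tuesday is 7 + 3×7 = April 28.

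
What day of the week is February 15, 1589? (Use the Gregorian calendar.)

Doomsday rule: the anchor day for the 1500s is Wednesday. For year 89: 89÷12 = 7 r 5, and 5÷4 = 1, so 7+5+1 = 13.
Wednesday + 13 ≡ Tuesday — that's 1589's doomsday.
In February the doomsday date is Feb 28 (1589 is not a leap year).
Feb 15 is 13 days before Feb 28; 13 mod 7 = 6, so Tuesday − 6 = Wednesday.

Wednesday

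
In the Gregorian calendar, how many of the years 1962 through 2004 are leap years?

11

Multiples of 4 in [1962,2004]: 11.
Of those, multiples of 100: 1 (not leap unless ÷400).
Multiples of 400: 1.
Leap years = 11 − 1 + 1 = 11.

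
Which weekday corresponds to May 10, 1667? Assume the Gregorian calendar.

Doomsday rule: the anchor day for the 1600s is Tuesday. For year 67: 67÷12 = 5 r 7, and 7÷4 = 1, so 5+7+1 = 13.
Tuesday + 13 ≡ Monday — that's 1667's doomsday.
In May the doomsday date is May 9.
May 10 is 1 day after May 9; 1 mod 7 = 1, so Monday + 1 = Tuesday.

Tuesday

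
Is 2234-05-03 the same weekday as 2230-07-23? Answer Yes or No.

From Jul 23, 2230 to May 3, 2234 is 1380 days.
1380 mod 7 = 1, so they are different weekdays.
(Jul 23, 2230 is a Friday; May 3, 2234 is a Saturday.)

No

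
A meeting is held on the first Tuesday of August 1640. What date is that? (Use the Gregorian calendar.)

August 1, 1640 is a Wednesday.
The first Tuesday is therefore August 7 (6 days later).

August 7, 1640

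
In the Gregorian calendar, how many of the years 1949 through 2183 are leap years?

Multiples of 4 in [1949,2183]: 58.
Of those, multiples of 100: 2 (not leap unless ÷400).
Multiples of 400: 1.
Leap years = 58 − 2 + 1 = 57.

57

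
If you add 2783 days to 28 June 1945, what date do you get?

February 9, 1953

+365 (one year) → Jun 28, 1946 (2418 left).
+365 (one year) → Jun 28, 1947 (2053 left).
+366 (one year; includes Feb 29, 1948) → Jun 28, 1948 (1687 left).
+365 (one year) → Jun 28, 1949 (1322 left).
+365 (one year) → Jun 28, 1950 (957 left).
+365 (one year) → Jun 28, 1951 (592 left).
+366 (one year; includes Feb 29, 1952) → Jun 28, 1952 (226 left).
Jun has 30 days: +3 → Jul 1, 1952 (223 left).
Jul has 31 days: +31 → Aug 1, 1952 (192 left).
Aug has 31 days: +31 → Sep 1, 1952 (161 left).
Sep has 30 days: +30 → Oct 1, 1952 (131 left).
Oct has 31 days: +31 → Nov 1, 1952 (100 left).
Nov has 30 days: +30 → Dec 1, 1952 (70 left).
Dec has 31 days: +31 → Jan 1, 1953 (39 left).
Jan has 31 days: +31 → Feb 1, 1953 (8 left).
+8 → Feb 9, 1953.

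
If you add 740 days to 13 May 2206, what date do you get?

+365 (one year) → May 13, 2207 (375 left).
May has 31 days: +19 → Jun 1, 2207 (356 left).
Jun has 30 days: +30 → Jul 1, 2207 (326 left).
Jul has 31 days: +31 → Aug 1, 2207 (295 left).
Aug has 31 days: +31 → Sep 1, 2207 (264 left).
Sep has 30 days: +30 → Oct 1, 2207 (234 left).
Oct has 31 days: +31 → Nov 1, 2207 (203 left).
Nov has 30 days: +30 → Dec 1, 2207 (173 left).
Dec has 31 days: +31 → Jan 1, 2208 (142 left).
Jan has 31 days: +31 → Feb 1, 2208 (111 left).
Feb has 29 days: +29 → Mar 1, 2208 (82 left).
Mar has 31 days: +31 → Apr 1, 2208 (51 left).
Apr has 30 days: +30 → May 1, 2208 (21 left).
+21 → May 22, 2208.

May 22, 2208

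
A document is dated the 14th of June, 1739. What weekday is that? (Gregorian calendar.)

Doomsday rule: the anchor day for the 1700s is Sunday. For year 39: 39÷12 = 3 r 3, and 3÷4 = 0, so 3+3+0 = 6.
Sunday + 6 ≡ Saturday — that's 1739's doomsday.
In June the doomsday date is Jun 6.
Jun 14 is 8 days after Jun 6; 8 mod 7 = 1, so Saturday + 1 = Sunday.

Sunday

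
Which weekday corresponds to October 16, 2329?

Doomsday rule: the anchor day for the 2300s is Wednesday. For year 29: 29÷12 = 2 r 5, and 5÷4 = 1, so 2+5+1 = 8.
Wednesday + 8 ≡ Thursday — that's 2329's doomsday.
In October the doomsday date is Oct 10.
Oct 16 is 6 days after Oct 10; 6 mod 7 = 6, so Thursday + 6 = Wednesday.

Wednesday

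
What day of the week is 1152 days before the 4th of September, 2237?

First find the weekday of Sep 4, 2237. Doomsday rule: the anchor day for the 2200s is Friday. For year 37: 37÷12 = 3 r 1, and 1÷4 = 0, so 3+1+0 = 4.
Friday + 4 ≡ Tuesday — that's 2237's doomsday.
In September the doomsday date is Sep 5.
Sep 4 is 1 day before Sep 5; 1 mod 7 = 1, so Tuesday − 1 = Monday.
1152 mod 7 = 4, so 1152 days before a Monday is Monday − 4 = Thursday.

Thursday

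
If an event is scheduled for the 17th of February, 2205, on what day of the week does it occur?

Doomsday rule: the anchor day for the 2200s is Friday. For year 05: 5÷12 = 0 r 5, and 5÷4 = 1, so 0+5+1 = 6.
Friday + 6 ≡ Thursday — that's 2205's doomsday.
In February the doomsday date is Feb 28 (2205 is not a leap year).
Feb 17 is 11 days before Feb 28; 11 mod 7 = 4, so Thursday − 4 = Sunday.

Sunday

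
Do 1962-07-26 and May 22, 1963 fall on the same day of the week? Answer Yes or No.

No

From Jul 26, 1962 to May 22, 1963 is 300 days.
300 mod 7 = 6, so they are different weekdays.
(Jul 26, 1962 is a Thursday; May 22, 1963 is a Wednesday.)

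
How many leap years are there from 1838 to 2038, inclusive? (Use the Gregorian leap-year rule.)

Multiples of 4 in [1838,2038]: 50.
Of those, multiples of 100: 2 (not leap unless ÷400).
Multiples of 400: 1.
Leap years = 50 − 2 + 1 = 49.

49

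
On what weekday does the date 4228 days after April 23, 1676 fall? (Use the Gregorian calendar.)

Thursday

First find the weekday of Apr 23, 1676. Doomsday rule: the anchor day for the 1600s is Tuesday. For year 76: 76÷12 = 6 r 4, and 4÷4 = 1, so 6+4+1 = 11.
Tuesday + 11 ≡ Saturday — that's 1676's doomsday.
In April the doomsday date is Apr 4.
Apr 23 is 19 days after Apr 4; 19 mod 7 = 5, so Saturday + 5 = Thursday.
4228 mod 7 = 0, so 4228 days after a Thursday is Thursday + 0 = Thursday.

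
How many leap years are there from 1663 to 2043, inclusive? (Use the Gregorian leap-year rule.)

92

Multiples of 4 in [1663,2043]: 95.
Of those, multiples of 100: 4 (not leap unless ÷400).
Multiples of 400: 1.
Leap years = 95 − 4 + 1 = 92.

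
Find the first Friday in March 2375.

March 1, 2375 is a Saturday.
The first Friday is therefore March 7 (6 days later).

March 7, 2375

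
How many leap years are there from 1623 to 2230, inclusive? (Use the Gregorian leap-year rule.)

Multiples of 4 in [1623,2230]: 152.
Of those, multiples of 100: 6 (not leap unless ÷400).
Multiples of 400: 1.
Leap years = 152 − 6 + 1 = 147.

147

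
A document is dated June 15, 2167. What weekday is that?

January 1, 2167 is a Thursday.
Jan 1, 2167 → Feb 1, 2167: 31 days (January has 31).
Feb 1, 2167 → Mar 1, 2167: 28 days (February has 28).
Mar 1, 2167 → Apr 1, 2167: 31 days (March has 31).
Apr 1, 2167 → May 1, 2167: 30 days (April has 30).
May 1, 2167 → Jun 1, 2167: 31 days (May has 31).
Jun 1, 2167 → Jun 15, 2167: 14 days.
Total: 165 days.
165 mod 7 = 4, so Thursday + 4 = Monday.

Monday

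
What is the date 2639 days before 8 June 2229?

March 18, 2222

−365 (one year) → Jun 8, 2228 (2274 left).
−366 (one year; includes Feb 29, 2228) → Jun 8, 2227 (1908 left).
−365 (one year) → Jun 8, 2226 (1543 left).
−365 (one year) → Jun 8, 2225 (1178 left).
−365 (one year) → Jun 8, 2224 (813 left).
−366 (one year; includes Feb 29, 2224) → Jun 8, 2223 (447 left).
−365 (one year) → Jun 8, 2222 (82 left).
−8 → May 31, 2222 (end of May, 31 days; 74 left).
−31 → Apr 30, 2222 (end of Apr, 30 days; 43 left).
−30 → Mar 31, 2222 (end of Mar, 31 days; 13 left).
−13 → Mar 18, 2222.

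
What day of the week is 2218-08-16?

January 1, 2218 is a Thursday.
Jan 1, 2218 → Feb 1, 2218: 31 days (January has 31).
Feb 1, 2218 → Mar 1, 2218: 28 days (February has 28).
Mar 1, 2218 → Apr 1, 2218: 31 days (March has 31).
Apr 1, 2218 → May 1, 2218: 30 days (April has 30).
May 1, 2218 → Jun 1, 2218: 31 days (May has 31).
Jun 1, 2218 → Jul 1, 2218: 30 days (June has 30).
Jul 1, 2218 → Aug 1, 2218: 31 days (July has 31).
Aug 1, 2218 → Aug 16, 2218: 15 days.
Total: 227 days.
227 mod 7 = 3, so Thursday + 3 = Sunday.

Sunday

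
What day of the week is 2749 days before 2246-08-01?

Monday

Aug 1, 2246 is a Saturday.
2749 mod 7 = 5, so 2749 days before a Saturday is Saturday − 5 = Monday.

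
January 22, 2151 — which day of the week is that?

Doomsday rule: the anchor day for the 2100s is Sunday. For year 51: 51÷12 = 4 r 3, and 3÷4 = 0, so 4+3+0 = 7.
Sunday + 7 ≡ Sunday — that's 2151's doomsday.
In January the doomsday date is Jan 3 (2151 is not a leap year).
Jan 22 is 19 days after Jan 3; 19 mod 7 = 5, so Sunday + 5 = Friday.

Friday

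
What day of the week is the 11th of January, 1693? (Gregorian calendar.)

Sunday

Doomsday rule: the anchor day for the 1600s is Tuesday. For year 93: 93÷12 = 7 r 9, and 9÷4 = 2, so 7+9+2 = 18.
Tuesday + 18 ≡ Saturday — that's 1693's doomsday.
In January the doomsday date is Jan 3 (1693 is not a leap year).
Jan 11 is 8 days after Jan 3; 8 mod 7 = 1, so Saturday + 1 = Sunday.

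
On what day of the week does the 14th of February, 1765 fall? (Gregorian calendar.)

Doomsday rule: the anchor day for the 1700s is Sunday. For year 65: 65÷12 = 5 r 5, and 5÷4 = 1, so 5+5+1 = 11.
Sunday + 11 ≡ Thursday — that's 1765's doomsday.
In February the doomsday date is Feb 28 (1765 is not a leap year).
Feb 14 is 14 days before Feb 28; 14 mod 7 = 0, so Thursday − 0 = Thursday.

Thursday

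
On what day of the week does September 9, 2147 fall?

Doomsday rule: the anchor day for the 2100s is Sunday. For year 47: 47÷12 = 3 r 11, and 11÷4 = 2, so 3+11+2 = 16.
Sunday + 16 ≡ Tuesday — that's 2147's doomsday.
In September the doomsday date is Sep 5.
Sep 9 is 4 days after Sep 5; 4 mod 7 = 4, so Tuesday + 4 = Saturday.

Saturday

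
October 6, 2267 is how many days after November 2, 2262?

Nov 2, 2262 → Nov 2, 2263: 365 days.
Nov 2, 2263 → Nov 2, 2264: 366 days (Feb 29, 2264 is in that span).
Nov 2, 2264 → Nov 2, 2265: 365 days.
Nov 2, 2265 → Nov 2, 2266: 365 days.
Nov 2, 2266 → Dec 2, 2266: 30 days (November has 30).
Dec 2, 2266 → Jan 2, 2267: 31 days (December has 31).
Jan 2, 2267 → Feb 2, 2267: 31 days (January has 31).
Feb 2, 2267 → Mar 2, 2267: 28 days (February has 28).
Mar 2, 2267 → Apr 2, 2267: 31 days (March has 31).
Apr 2, 2267 → May 2, 2267: 30 days (April has 30).
May 2, 2267 → Jun 2, 2267: 31 days (May has 31).
Jun 2, 2267 → Jul 2, 2267: 30 days (June has 30).
Jul 2, 2267 → Aug 2, 2267: 31 days (July has 31).
Aug 2, 2267 → Sep 2, 2267: 31 days (August has 31).
Sep 2, 2267 → Oct 2, 2267: 30 days (September has 30).
Oct 2, 2267 → Oct 6, 2267: 4 days.
Total: 1799 days.

1799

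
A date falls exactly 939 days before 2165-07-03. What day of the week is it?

First find the weekday of Jul 3, 2165. Doomsday rule: the anchor day for the 2100s is Sunday. For year 65: 65÷12 = 5 r 5, and 5÷4 = 1, so 5+5+1 = 11.
Sunday + 11 ≡ Thursday — that's 2165's doomsday.
In July the doomsday date is Jul 11.
Jul 3 is 8 days before Jul 11; 8 mod 7 = 1, so Thursday − 1 = Wednesday.
939 mod 7 = 1, so 939 days before a Wednesday is Wednesday − 1 = Tuesday.

Tuesday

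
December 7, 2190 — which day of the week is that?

Doomsday rule: the anchor day for the 2100s is Sunday. For year 90: 90÷12 = 7 r 6, and 6÷4 = 1, so 7+6+1 = 14.
Sunday + 14 ≡ Sunday — that's 2190's doomsday.
In December the doomsday date is Dec 12.
Dec 7 is 5 days before Dec 12; 5 mod 7 = 5, so Sunday − 5 = Tuesday.

Tuesday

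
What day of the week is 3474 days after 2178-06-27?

First find the weekday of Jun 27, 2178. Doomsday rule: the anchor day for the 2100s is Sunday. For year 78: 78÷12 = 6 r 6, and 6÷4 = 1, so 6+6+1 = 13.
Sunday + 13 ≡ Saturday — that's 2178's doomsday.
In June the doomsday date is Jun 6.
Jun 27 is 21 days after Jun 6; 21 mod 7 = 0, so Saturday + 0 = Saturday.
3474 mod 7 = 2, so 3474 days after a Saturday is Saturday + 2 = Monday.

Monday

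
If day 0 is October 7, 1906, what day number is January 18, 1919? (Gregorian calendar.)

Oct 7, 1906 → Oct 7, 1907: 365 days.
Oct 7, 1907 → Oct 7, 1908: 366 days (Feb 29, 1908 is in that span).
Oct 7, 1908 → Oct 7, 1909: 365 days.
Oct 7, 1909 → Oct 7, 1910: 365 days.
Oct 7, 1910 → Oct 7, 1911: 365 days.
Oct 7, 1911 → Oct 7, 1912: 366 days (Feb 29, 1912 is in that span).
Oct 7, 1912 → Oct 7, 1913: 365 days.
Oct 7, 1913 → Oct 7, 1914: 365 days.
Oct 7, 1914 → Oct 7, 1915: 365 days.
Oct 7, 1915 → Oct 7, 1916: 366 days (Feb 29, 1916 is in that span).
Oct 7, 1916 → Oct 7, 1917: 365 days.
Oct 7, 1917 → Oct 7, 1918: 365 days.
Oct 7, 1918 → Nov 7, 1918: 31 days (October has 31).
Nov 7, 1918 → Dec 7, 1918: 30 days (November has 30).
Dec 7, 1918 → Jan 7, 1919: 31 days (December has 31).
Jan 7, 1919 → Jan 18, 1919: 11 days.
Total: 4486 days.

4486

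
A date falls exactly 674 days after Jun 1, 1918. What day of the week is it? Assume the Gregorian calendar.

First find the weekday of Jun 1, 1918. Doomsday rule: the anchor day for the 1900s is Wednesday. For year 18: 18÷12 = 1 r 6, and 6÷4 = 1, so 1+6+1 = 8.
Wednesday + 8 ≡ Thursday — that's 1918's doomsday.
In June the doomsday date is Jun 6.
Jun 1 is 5 days before Jun 6; 5 mod 7 = 5, so Thursday − 5 = Saturday.
674 mod 7 = 2, so 674 days after a Saturday is Saturday + 2 = Monday.

Monday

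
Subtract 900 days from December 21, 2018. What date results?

July 4, 2016

−365 (one year) → Dec 21, 2017 (535 left).
−365 (one year) → Dec 21, 2016 (170 left).
−21 → Nov 30, 2016 (end of Nov, 30 days; 149 left).
−30 → Oct 31, 2016 (end of Oct, 31 days; 119 left).
−31 → Sep 30, 2016 (end of Sep, 30 days; 88 left).
−30 → Aug 31, 2016 (end of Aug, 31 days; 58 left).
−31 → Jul 31, 2016 (end of Jul, 31 days; 27 left).
−27 → Jul 4, 2016.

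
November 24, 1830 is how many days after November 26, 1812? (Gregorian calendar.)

Nov 26, 1812 → Nov 26, 1813: 365 days.
Nov 26, 1813 → Nov 26, 1814: 365 days.
Nov 26, 1814 → Nov 26, 1815: 365 days.
Nov 26, 1815 → Nov 26, 1816: 366 days (Feb 29, 1816 is in that span).
Nov 26, 1816 → Nov 26, 1817: 365 days.
Nov 26, 1817 → Nov 26, 1818: 365 days.
Nov 26, 1818 → Nov 26, 1819: 365 days.
Nov 26, 1819 → Nov 26, 1820: 366 days (Feb 29, 1820 is in that span).
Nov 26, 1820 → Nov 26, 1821: 365 days.
Nov 26, 1821 → Nov 26, 1822: 365 days.
Nov 26, 1822 → Nov 26, 1823: 365 days.
Nov 26, 1823 → Nov 26, 1824: 366 days (Feb 29, 1824 is in that span).
Nov 26, 1824 → Nov 26, 1825: 365 days.
Nov 26, 1825 → Nov 26, 1826: 365 days.
Nov 26, 1826 → Nov 26, 1827: 365 days.
Nov 26, 1827 → Nov 26, 1828: 366 days (Feb 29, 1828 is in that span).
Nov 26, 1828 → Nov 26, 1829: 365 days.
Nov 26, 1829 → Dec 26, 1829: 30 days (November has 30).
Dec 26, 1829 → Jan 26, 1830: 31 days (December has 31).
Jan 26, 1830 → Feb 26, 1830: 31 days (January has 31).
Feb 26, 1830 → Mar 26, 1830: 28 days (February has 28).
Mar 26, 1830 → Apr 26, 1830: 31 days (March has 31).
Apr 26, 1830 → May 26, 1830: 30 days (April has 30).
May 26, 1830 → Jun 26, 1830: 31 days (May has 31).
Jun 26, 1830 → Jul 26, 1830: 30 days (June has 30).
Jul 26, 1830 → Aug 26, 1830: 31 days (July has 31).
Aug 26, 1830 → Sep 26, 1830: 31 days (August has 31).
Sep 26, 1830 → Oct 26, 1830: 30 days (September has 30).
Oct 26, 1830 → Nov 24, 1830: 29 days.
Total: 6572 days.

6572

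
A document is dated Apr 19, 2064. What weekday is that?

Saturday

January 1, 2064 is a Tuesday.
Jan 1, 2064 → Feb 1, 2064: 31 days (January has 31).
Feb 1, 2064 → Mar 1, 2064: 29 days (February has 29).
Mar 1, 2064 → Apr 1, 2064: 31 days (March has 31).
Apr 1, 2064 → Apr 19, 2064: 18 days.
Total: 109 days.
109 mod 7 = 4, so Tuesday + 4 = Saturday.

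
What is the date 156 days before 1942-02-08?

−8 → Jan 31, 1942 (end of Jan, 31 days; 148 left).
−31 → Dec 31, 1941 (end of Dec, 31 days; 117 left).
−31 → Nov 30, 1941 (end of Nov, 30 days; 86 left).
−30 → Oct 31, 1941 (end of Oct, 31 days; 56 left).
−31 → Sep 30, 1941 (end of Sep, 30 days; 25 left).
−25 → Sep 5, 1941.

September 5, 1941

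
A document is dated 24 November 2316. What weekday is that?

Friday

Doomsday rule: the anchor day for the 2300s is Wednesday. For year 16: 16÷12 = 1 r 4, and 4÷4 = 1, so 1+4+1 = 6.
Wednesday + 6 ≡ Tuesday — that's 2316's doomsday.
In November the doomsday date is Nov 7.
Nov 24 is 17 days after Nov 7; 17 mod 7 = 3, so Tuesday + 3 = Friday.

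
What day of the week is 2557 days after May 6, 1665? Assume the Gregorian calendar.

May 6, 1665 is a Wednesday.
2557 mod 7 = 2, so 2557 days after a Wednesday is Wednesday + 2 = Friday.

Friday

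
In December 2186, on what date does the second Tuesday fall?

December 12, 2186

December 1, 2186 is a Friday.
The first Tuesday is therefore December 5 (4 days later).
The second Tuesday is 5 + 1×7 = December 12.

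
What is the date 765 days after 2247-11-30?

+366 (one year; includes Feb 29, 2248) → Nov 30, 2248 (399 left).
Nov has 30 days: +1 → Dec 1, 2248 (398 left).
Dec has 31 days: +31 → Jan 1, 2249 (367 left).
Jan has 31 days: +31 → Feb 1, 2249 (336 left).
Feb has 28 days: +28 → Mar 1, 2249 (308 left).
Mar has 31 days: +31 → Apr 1, 2249 (277 left).
Apr has 30 days: +30 → May 1, 2249 (247 left).
May has 31 days: +31 → Jun 1, 2249 (216 left).
Jun has 30 days: +30 → Jul 1, 2249 (186 left).
Jul has 31 days: +31 → Aug 1, 2249 (155 left).
Aug has 31 days: +31 → Sep 1, 2249 (124 left).
Sep has 30 days: +30 → Oct 1, 2249 (94 left).
Oct has 31 days: +31 → Nov 1, 2249 (63 left).
Nov has 30 days: +30 → Dec 1, 2249 (33 left).
Dec has 31 days: +31 → Jan 1, 2250 (2 left).
+2 → Jan 3, 2250.

January 3, 2250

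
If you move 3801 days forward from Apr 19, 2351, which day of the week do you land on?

Thursday

Apr 19, 2351 is a Thursday.
3801 mod 7 = 0, so 3801 days after a Thursday is Thursday + 0 = Thursday.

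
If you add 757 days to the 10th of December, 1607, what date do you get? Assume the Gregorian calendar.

+366 (one year; includes Feb 29, 1608) → Dec 10, 1608 (391 left).
Dec has 31 days: +22 → Jan 1, 1609 (369 left).
Jan has 31 days: +31 → Feb 1, 1609 (338 left).
Feb has 28 days: +28 → Mar 1, 1609 (310 left).
Mar has 31 days: +31 → Apr 1, 1609 (279 left).
Apr has 30 days: +30 → May 1, 1609 (249 left).
May has 31 days: +31 → Jun 1, 1609 (218 left).
Jun has 30 days: +30 → Jul 1, 1609 (188 left).
Jul has 31 days: +31 → Aug 1, 1609 (157 left).
Aug has 31 days: +31 → Sep 1, 1609 (126 left).
Sep has 30 days: +30 → Oct 1, 1609 (96 left).
Oct has 31 days: +31 → Nov 1, 1609 (65 left).
Nov has 30 days: +30 → Dec 1, 1609 (35 left).
Dec has 31 days: +31 → Jan 1, 1610 (4 left).
+4 → Jan 5, 1610.

January 5, 1610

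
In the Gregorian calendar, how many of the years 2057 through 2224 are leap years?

Multiples of 4 in [2057,2224]: 42.
Of those, multiples of 100: 2 (not leap unless ÷400).
Multiples of 400: 0.
Leap years = 42 − 2 + 0 = 40.

40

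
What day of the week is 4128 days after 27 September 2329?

First find the weekday of Sep 27, 2329. Doomsday rule: the anchor day for the 2300s is Wednesday. For year 29: 29÷12 = 2 r 5, and 5÷4 = 1, so 2+5+1 = 8.
Wednesday + 8 ≡ Thursday — that's 2329's doomsday.
In September the doomsday date is Sep 5.
Sep 27 is 22 days after Sep 5; 22 mod 7 = 1, so Thursday + 1 = Friday.
4128 mod 7 = 5, so 4128 days after a Friday is Friday + 5 = Wednesday.

Wednesday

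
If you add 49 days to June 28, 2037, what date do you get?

Jun has 30 days: +3 → Jul 1, 2037 (46 left).
Jul has 31 days: +31 → Aug 1, 2037 (15 left).
+15 → Aug 16, 2037.

August 16, 2037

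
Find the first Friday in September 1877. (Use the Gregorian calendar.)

September 7, 1877

September 1, 1877 is a Saturday.
The first Friday is therefore September 7 (6 days later).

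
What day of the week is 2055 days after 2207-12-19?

First find the weekday of Dec 19, 2207. Doomsday rule: the anchor day for the 2200s is Friday. For year 07: 7÷12 = 0 r 7, and 7÷4 = 1, so 0+7+1 = 8.
Friday + 8 ≡ Saturday — that's 2207's doomsday.
In December the doomsday date is Dec 12.
Dec 19 is 7 days after Dec 12; 7 mod 7 = 0, so Saturday + 0 = Saturday.
2055 mod 7 = 4, so 2055 days after a Saturday is Saturday + 4 = Wednesday.

Wednesday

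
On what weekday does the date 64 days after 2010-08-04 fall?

Thursday

Aug 4, 2010 is a Wednesday.
64 mod 7 = 1, so 64 days after a Wednesday is Wednesday + 1 = Thursday.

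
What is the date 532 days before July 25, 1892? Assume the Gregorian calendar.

February 9, 1891

−366 (one year; includes Feb 29, 1892) → Jul 25, 1891 (166 left).
−25 → Jun 30, 1891 (end of Jun, 30 days; 141 left).
−30 → May 31, 1891 (end of May, 31 days; 111 left).
−31 → Apr 30, 1891 (end of Apr, 30 days; 80 left).
−30 → Mar 31, 1891 (end of Mar, 31 days; 50 left).
−31 → Feb 28, 1891 (end of Feb, 28 days; 19 left).
−19 → Feb 9, 1891.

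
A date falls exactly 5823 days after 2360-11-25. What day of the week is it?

Nov 25, 2360 is a Friday.
5823 mod 7 = 6, so 5823 days after a Friday is Friday + 6 = Thursday.

Thursday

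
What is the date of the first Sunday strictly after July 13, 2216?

July 14, 2216

Jul 13, 2216 is a Saturday.
From Saturday to the next Sunday is 1 day.
Jul 13, 2216 + 1 = Jul 14, 2216.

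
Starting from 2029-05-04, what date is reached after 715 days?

April 19, 2031

+365 (one year) → May 4, 2030 (350 left).
May has 31 days: +28 → Jun 1, 2030 (322 left).
Jun has 30 days: +30 → Jul 1, 2030 (292 left).
Jul has 31 days: +31 → Aug 1, 2030 (261 left).
Aug has 31 days: +31 → Sep 1, 2030 (230 left).
Sep has 30 days: +30 → Oct 1, 2030 (200 left).
Oct has 31 days: +31 → Nov 1, 2030 (169 left).
Nov has 30 days: +30 → Dec 1, 2030 (139 left).
Dec has 31 days: +31 → Jan 1, 2031 (108 left).
Jan has 31 days: +31 → Feb 1, 2031 (77 left).
Feb has 28 days: +28 → Mar 1, 2031 (49 left).
Mar has 31 days: +31 → Apr 1, 2031 (18 left).
+18 → Apr 19, 2031.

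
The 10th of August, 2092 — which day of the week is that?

Doomsday rule: the anchor day for the 2000s is Tuesday. For year 92: 92÷12 = 7 r 8, and 8÷4 = 2, so 7+8+2 = 17.
Tuesday + 17 ≡ Friday — that's 2092's doomsday.
In August the doomsday date is Aug 8.
Aug 10 is 2 days after Aug 8; 2 mod 7 = 2, so Friday + 2 = Sunday.

Sunday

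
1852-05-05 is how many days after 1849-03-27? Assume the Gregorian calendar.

1135

Mar 27, 1849 → Mar 27, 1850: 365 days.
Mar 27, 1850 → Mar 27, 1851: 365 days.
Mar 27, 1851 → Mar 27, 1852: 366 days (Feb 29, 1852 is in that span).
Mar 27, 1852 → Apr 27, 1852: 31 days (March has 31).
Apr 27, 1852 → May 5, 1852: 8 days.
Total: 1135 days.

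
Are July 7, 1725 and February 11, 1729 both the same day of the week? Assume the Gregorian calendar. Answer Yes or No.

No

From Jul 7, 1725 to Feb 11, 1729 is 1315 days.
1315 mod 7 = 6, so they are different weekdays.
(Jul 7, 1725 is a Saturday; Feb 11, 1729 is a Friday.)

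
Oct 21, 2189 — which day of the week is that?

Wednesday

Doomsday rule: the anchor day for the 2100s is Sunday. For year 89: 89÷12 = 7 r 5, and 5÷4 = 1, so 7+5+1 = 13.
Sunday + 13 ≡ Saturday — that's 2189's doomsday.
In October the doomsday date is Oct 10.
Oct 21 is 11 days after Oct 10; 11 mod 7 = 4, so Saturday + 4 = Wednesday.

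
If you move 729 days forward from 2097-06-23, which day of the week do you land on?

Jun 23, 2097 is a Sunday.
729 mod 7 = 1, so 729 days after a Sunday is Sunday + 1 = Monday.

Monday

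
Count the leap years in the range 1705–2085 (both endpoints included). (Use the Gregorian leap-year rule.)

Multiples of 4 in [1705,2085]: 95.
Of those, multiples of 100: 3 (not leap unless ÷400).
Multiples of 400: 1.
Leap years = 95 − 3 + 1 = 93.

93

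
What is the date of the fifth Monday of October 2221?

October 29, 2221

October 1, 2221 is a Monday.
The first Monday is therefore October 1 (same day).
The fifth Monday is 1 + 4×7 = October 29.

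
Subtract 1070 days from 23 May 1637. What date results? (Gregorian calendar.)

June 18, 1634

−365 (one year) → May 23, 1636 (705 left).
−366 (one year; includes Feb 29, 1636) → May 23, 1635 (339 left).
−23 → Apr 30, 1635 (end of Apr, 30 days; 316 left).
−30 → Mar 31, 1635 (end of Mar, 31 days; 286 left).
−31 → Feb 28, 1635 (end of Feb, 28 days; 255 left).
−28 → Jan 31, 1635 (end of Jan, 31 days; 227 left).
−31 → Dec 31, 1634 (end of Dec, 31 days; 196 left).
−31 → Nov 30, 1634 (end of Nov, 30 days; 165 left).
−30 → Oct 31, 1634 (end of Oct, 31 days; 135 left).
−31 → Sep 30, 1634 (end of Sep, 30 days; 104 left).
−30 → Aug 31, 1634 (end of Aug, 31 days; 74 left).
−31 → Jul 31, 1634 (end of Jul, 31 days; 43 left).
−31 → Jun 30, 1634 (end of Jun, 30 days; 12 left).
−12 → Jun 18, 1634.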